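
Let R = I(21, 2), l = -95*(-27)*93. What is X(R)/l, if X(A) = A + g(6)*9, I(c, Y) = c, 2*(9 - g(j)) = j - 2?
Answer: 28/79515 ≈ 0.00035213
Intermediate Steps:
g(j) = 10 - j/2 (g(j) = 9 - (j - 2)/2 = 9 - (-2 + j)/2 = 9 + (1 - j/2) = 10 - j/2)
l = 238545 (l = 2565*93 = 238545)
R = 21
X(A) = 63 + A (X(A) = A + (10 - 1/2*6)*9 = A + (10 - 3)*9 = A + 7*9 = A + 63 = 63 + A)
X(R)/l = (63 + 21)/238545 = 84*(1/238545) = 28/79515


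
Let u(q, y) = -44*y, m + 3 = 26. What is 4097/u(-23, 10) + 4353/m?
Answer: 1821089/10120 ≈ 179.95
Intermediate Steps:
m = 23 (m = -3 + 26 = 23)
4097/u(-23, 10) + 4353/m = 4097/((-44*10)) + 4353/23 = 4097/(-440) + 4353*(1/23) = 4097*(-1/440) + 4353/23 = -4097/440 + 4353/23 = 1821089/10120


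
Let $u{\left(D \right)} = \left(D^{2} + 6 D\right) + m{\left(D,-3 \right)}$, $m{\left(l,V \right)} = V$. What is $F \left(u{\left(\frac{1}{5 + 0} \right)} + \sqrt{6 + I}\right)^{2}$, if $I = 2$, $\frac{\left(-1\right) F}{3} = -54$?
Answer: $\frac{1123632}{625} - \frac{28512 \sqrt{2}}{25} \approx 184.93$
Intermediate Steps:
$F = 162$ ($F = \left(-3\right) \left(-54\right) = 162$)
$u{\left(D \right)} = -3 + D^{2} + 6 D$ ($u{\left(D \right)} = \left(D^{2} + 6 D\right) - 3 = -3 + D^{2} + 6 D$)
$F \left(u{\left(\frac{1}{5 + 0} \right)} + \sqrt{6 + I}\right)^{2} = 162 \left(\left(-3 + \left(\frac{1}{5 + 0}\right)^{2} + \frac{6}{5 + 0}\right) + \sqrt{6 + 2}\right)^{2} = 162 \left(\left(-3 + \left(\frac{1}{5}\right)^{2} + \frac{6}{5}\right) + \sqrt{8}\right)^{2} = 162 \left(\left(-3 + \left(\frac{1}{5}\right)^{2} + 6 \cdot \frac{1}{5}\right) + 2 \sqrt{2}\right)^{2} = 162 \left(\left(-3 + \frac{1}{25} + \frac{6}{5}\right) + 2 \sqrt{2}\right)^{2} = 162 \left(- \frac{44}{25} + 2 \sqrt{2}\right)^{2}$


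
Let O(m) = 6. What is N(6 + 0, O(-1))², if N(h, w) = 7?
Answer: 49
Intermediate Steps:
N(6 + 0, O(-1))² = 7² = 49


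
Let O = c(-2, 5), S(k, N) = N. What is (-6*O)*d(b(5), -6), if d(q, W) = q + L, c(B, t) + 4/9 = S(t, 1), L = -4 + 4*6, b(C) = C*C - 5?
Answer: -400/3 ≈ -133.33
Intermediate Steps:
b(C) = -5 + C² (b(C) = C² - 5 = -5 + C²)
L = 20 (L = -4 + 24 = 20)
c(B, t) = 5/9 (c(B, t) = -4/9 + 1 = 5/9)
O = 5/9 ≈ 0.55556
d(q, W) = 20 + q (d(q, W) = q + 20 = 20 + q)
(-6*O)*d(b(5), -6) = (-6*5/9)*(20 + (-5 + 5²)) = -10*(20 + (-5 + 25))/3 = -10*(20 + 20)/3 = -10/3*40 = -400/3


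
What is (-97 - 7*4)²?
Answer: 15625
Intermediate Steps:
(-97 - 7*4)² = (-97 - 28)² = (-125)² = 15625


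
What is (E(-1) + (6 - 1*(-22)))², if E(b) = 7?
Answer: 1225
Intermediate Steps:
(E(-1) + (6 - 1*(-22)))² = (7 + (6 - 1*(-22)))² = (7 + (6 + 22))² = (7 + 28)² = 35² = 1225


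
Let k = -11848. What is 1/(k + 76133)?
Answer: 1/64285 ≈ 1.5556e-5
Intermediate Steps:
1/(k + 76133) = 1/(-11848 + 76133) = 1/64285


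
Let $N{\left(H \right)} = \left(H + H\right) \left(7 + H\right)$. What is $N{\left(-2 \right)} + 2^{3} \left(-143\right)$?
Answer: $-1164$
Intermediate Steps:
$N{\left(H \right)} = 2 H \left(7 + H\right)$
$N{\left(-2 \right)} + 2^{3} \left(-143\right) = 2 \left(-2\right) \left(7 - 2\right) + 2^{3} \left(-143\right) = 2 \left(-2\right) 5 + 8 \left(-143\right) = -20 - 1144 = -1164$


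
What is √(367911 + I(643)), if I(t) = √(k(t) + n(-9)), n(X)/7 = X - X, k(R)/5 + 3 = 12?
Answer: √(367911 + 3*√5) ≈ 606.56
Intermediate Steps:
k(R) = 45 (k(R) = -15 + 5*12 = -15 + 60 = 45)
n(X) = 0 (n(X) = 7*(X - X) = 7*0 = 0)
I(t) = 3*√5 (I(t) = √(45 + 0) = √45 = 3*√5)
√(367911 + I(643)) = √(367911 + 3*√5)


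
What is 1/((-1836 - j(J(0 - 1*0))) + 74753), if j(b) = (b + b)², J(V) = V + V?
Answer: 1/72917 ≈ 1.3714e-5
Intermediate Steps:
J(V) = 2*V
j(b) = 4*b² (j(b) = (2*b)² = 4*b²)
1/((-1836 - j(J(0 - 1*0))) + 74753) = 1/((-1836 - 4*(2*(0 - 1*0))²) + 74753) = 1/((-1836 - 4*(2*(0 + 0))²) + 74753) = 1/((-1836 - 4*(2*0)²) + 74753) = 1/((-1836 - 4*0²) + 74753) = 1/((-1836 - 4*0) + 74753) = 1/((-1836 - 1*0) + 74753) = 1/((-1836 + 0) + 74753) = 1/(-1836 + 74753) = 1/72917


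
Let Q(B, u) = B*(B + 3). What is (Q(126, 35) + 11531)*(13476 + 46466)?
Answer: 1665488470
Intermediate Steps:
Q(B, u) = B*(3 + B)
(Q(126, 35) + 11531)*(13476 + 46466) = (126*(3 + 126) + 11531)*(13476 + 46466) = (126*129 + 11531)*59942 = (16254 + 11531)*59942 = 27785*59942 = 1665488470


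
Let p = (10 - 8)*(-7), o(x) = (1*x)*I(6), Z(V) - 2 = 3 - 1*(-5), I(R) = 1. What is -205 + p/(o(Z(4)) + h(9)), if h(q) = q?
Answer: -3909/19 ≈ -205.74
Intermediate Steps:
Z(V) = 10 (Z(V) = 2 + (3 - 1*(-5)) = 2 + (3 + 5) = 2 + 8 = 10)
o(x) = x (o(x) = (1*x)*1 = x*1 = x)
p = -14 (p = 2*(-7) = -14)
-205 + p/(o(Z(4)) + h(9)) = -205 - 14/(10 + 9) = -205 - 14/19 = -3909/19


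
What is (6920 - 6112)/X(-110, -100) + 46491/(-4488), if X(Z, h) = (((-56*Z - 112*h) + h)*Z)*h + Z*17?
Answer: -133737737811/12910352840 ≈ -10.359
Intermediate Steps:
X(Z, h) = 17*Z + Z*h*(-111*h - 56*Z) (X(Z, h) = (((-112*h - 56*Z) + h)*Z)*h + 17*Z = ((-111*h - 56*Z)*Z)*h + 17*Z = (Z*(-111*h - 56*Z))*h + 17*Z = Z*h*(-111*h - 56*Z) + 17*Z = 17*Z + Z*h*(-111*h - 56*Z))
(6920 - 6112)/X(-110, -100) + 46491/(-4488) = (6920 - 6112)/((-110*(17 - 111*(-100)² - 56*(-110)*(-100)))) + 46491/(-4488) = 808/((-110*(17 - 111*10000 - 616000))) + 46491*(-1/4488) = 808/((-110*(17 - 1110000 - 616000))) - 15497/1496 = 808/((-110*(-1725983))) - 15497/1496 = 808/189858130 - 15497/1496 = 808*(1/189858130) - 15497/1496 = 404/94929065 - 15497/1496 = -133737737811/12910352840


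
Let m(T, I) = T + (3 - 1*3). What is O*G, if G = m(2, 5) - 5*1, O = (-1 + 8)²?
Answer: -147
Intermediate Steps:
m(T, I) = T (m(T, I) = T + (3 - 3) = T + 0 = T)
O = 49 (O = 7² = 49)
G = -3 (G = 2 - 5*1 = 2 - 5 = -3)
O*G = 49*(-3) = -147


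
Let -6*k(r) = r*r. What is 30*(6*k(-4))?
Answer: -480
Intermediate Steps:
k(r) = -r²/6 (k(r) = -r*r/6 = -r²/6)
30*(6*k(-4)) = 30*(6*(-⅙*(-4)²)) = 30*(6*(-⅙*16)) = 30*(6*(-8/3)) = 30*(-16) = -480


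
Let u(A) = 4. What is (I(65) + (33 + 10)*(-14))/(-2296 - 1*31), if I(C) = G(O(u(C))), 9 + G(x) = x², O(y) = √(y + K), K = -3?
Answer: 610/2327 ≈ 0.26214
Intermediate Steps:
O(y) = √(-3 + y) (O(y) = √(y - 3) = √(-3 + y))
G(x) = -9 + x²
I(C) = -8 (I(C) = -9 + (√(-3 + 4))² = -9 + (√1)² = -9 + 1² = -9 + 1 = -8)
(I(65) + (33 + 10)*(-14))/(-2296 - 1*31) = (-8 + (33 + 10)*(-14))/(-2296 - 1*31) = (-8 + 43*(-14))/(-2296 - 31) = (-8 - 602)/(-2327) = -610*(-1/2327) = 610/2327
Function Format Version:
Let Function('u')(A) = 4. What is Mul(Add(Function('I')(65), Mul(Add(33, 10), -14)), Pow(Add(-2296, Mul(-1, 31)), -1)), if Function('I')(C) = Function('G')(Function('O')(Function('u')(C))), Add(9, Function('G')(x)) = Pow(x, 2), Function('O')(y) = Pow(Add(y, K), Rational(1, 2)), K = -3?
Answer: Rational(610, 2327) ≈ 0.26214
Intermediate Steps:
Function('O')(y) = Pow(Add(-3, y), Rational(1, 2)) (Function('O')(y) = Pow(Add(y, -3), Rational(1, 2)) = Pow(Add(-3, y), Rational(1, 2)))
Function('G')(x) = Add(-9, Pow(x, 2))
Function('I')(C) = -8 (Function('I')(C) = Add(-9, Pow(Pow(Add(-3, 4), Rational(1, 2)), 2)) = Add(-9, Pow(Pow(1, Rational(1, 2)), 2)) = Add(-9, Pow(1, 2)) = Add(-9, 1) = -8)
Mul(Add(Function('I')(65), Mul(Add(33, 10), -14)), Pow(Add(-2296, Mul(-1, 31)), -1)) = Mul(Add(-8, Mul(Add(33, 10), -14)), Pow(Add(-2296, Mul(-1, 31)), -1)) = Mul(Add(-8, Mul(43, -14)), Pow(Add(-2296, -31), -1)) = Mul(Add(-8, -602), Pow(-2327, -1)) = Mul(-610, Rational(-1, 2327)) = Rational(610, 2327)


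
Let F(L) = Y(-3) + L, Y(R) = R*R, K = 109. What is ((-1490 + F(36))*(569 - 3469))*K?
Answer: 456764500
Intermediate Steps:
Y(R) = R**2
F(L) = 9 + L (F(L) = (-3)**2 + L = 9 + L)
((-1490 + F(36))*(569 - 3469))*K = ((-1490 + (9 + 36))*(569 - 3469))*109 = ((-1490 + 45)*(-2900))*109 = -1445*(-2900)*109 = 4190500*109 = 456764500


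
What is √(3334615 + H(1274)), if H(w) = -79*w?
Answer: √3233969 ≈ 1798.3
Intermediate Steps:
√(3334615 + H(1274)) = √(3334615 - 79*1274) = √(3334615 - 100646) = √3233969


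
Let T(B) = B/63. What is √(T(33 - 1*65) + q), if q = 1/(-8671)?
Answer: I*√16845541895/182091 ≈ 0.71278*I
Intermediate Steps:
q = -1/8671 ≈ -0.00011533
T(B) = B/63 (T(B) = B*(1/63) = B/63)
√(T(33 - 1*65) + q) = √((33 - 1*65)/63 - 1/8671) = √((33 - 65)/63 - 1/8671) = √((1/63)*(-32) - 1/8671) = √(-32/63 - 1/8671) = √(-277535/546273) = I*√16845541895/182091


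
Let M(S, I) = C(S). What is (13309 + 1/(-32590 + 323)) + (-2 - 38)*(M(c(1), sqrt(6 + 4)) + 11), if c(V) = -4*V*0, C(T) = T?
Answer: 415244022/32267 ≈ 12869.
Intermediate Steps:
c(V) = 0
M(S, I) = S
(13309 + 1/(-32590 + 323)) + (-2 - 38)*(M(c(1), sqrt(6 + 4)) + 11) = (13309 + 1/(-32590 + 323)) + (-2 - 38)*(0 + 11) = (13309 + 1/(-32267)) - 40*11 = (13309 - 1/32267) - 440 = 429441502/32267 - 440 = 415244022/32267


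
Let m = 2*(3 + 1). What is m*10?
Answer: 80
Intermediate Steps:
m = 8 (m = 2*4 = 8)
m*10 = 8*10 = 80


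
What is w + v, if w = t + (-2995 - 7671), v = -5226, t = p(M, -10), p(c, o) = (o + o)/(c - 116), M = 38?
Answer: -619778/39 ≈ -15892.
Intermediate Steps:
p(c, o) = 2*o/(-116 + c) (p(c, o) = (2*o)/(-116 + c) = 2*o/(-116 + c))
t = 10/39 (t = 2*(-10)/(-116 + 38) = 2*(-10)/(-78) = 2*(-10)*(-1/78) = 10/39 ≈ 0.25641)
w = -415964/39 (w = 10/39 + (-2995 - 7671) = 10/39 - 10666 = -415964/39 ≈ -10666.)
w + v = -415964/39 - 5226 = -619778/39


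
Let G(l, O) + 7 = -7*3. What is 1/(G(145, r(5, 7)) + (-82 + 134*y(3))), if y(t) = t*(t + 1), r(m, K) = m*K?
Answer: 1/1498 ≈ 0.00066756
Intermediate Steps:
r(m, K) = K*m
y(t) = t*(1 + t)
G(l, O) = -28 (G(l, O) = -7 - 7*3 = -7 - 21 = -28)
1/(G(145, r(5, 7)) + (-82 + 134*y(3))) = 1/(-28 + (-82 + 134*(3*(1 + 3)))) = 1/(-28 + (-82 + 134*(3*4))) = 1/(-28 + (-82 + 134*12)) = 1/(-28 + (-82 + 1608)) = 1/(-28 + 1526) = 1/1498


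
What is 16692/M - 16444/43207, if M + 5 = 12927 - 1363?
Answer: 177045016/166476571 ≈ 1.0635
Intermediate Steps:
M = 11559 (M = -5 + (12927 - 1363) = -5 + 11564 = 11559)
16692/M - 16444/43207 = 16692/11559 - 16444/43207 = 16692*(1/11559) - 16444*1/43207 = 5564/3853 - 16444/43207 = 177045016/166476571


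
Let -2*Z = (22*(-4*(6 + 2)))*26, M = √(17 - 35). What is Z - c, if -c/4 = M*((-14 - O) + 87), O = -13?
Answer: 9152 + 1032*I*√2 ≈ 9152.0 + 1459.5*I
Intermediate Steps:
M = 3*I*√2 (M = √(-18) = 3*I*√2 ≈ 4.2426*I)
c = -1032*I*√2 (c = -4*3*I*√2*((-14 - 1*(-13)) + 87) = -4*3*I*√2*((-14 + 13) + 87) = -4*3*I*√2*(-1 + 87) = -4*3*I*√2*86 = -1032*I*√2 ≈ -1459.5*I)
Z = 9152 (Z = -22*(-4*(6 + 2))*26/2 = -22*(-4*8)*26/2 = -22*(-32)*26/2 = -(-352)*26 = -½*(-18304) = 9152)
Z - c = 9152 - (-1032)*I*√2 = 9152 + 1032*I*√2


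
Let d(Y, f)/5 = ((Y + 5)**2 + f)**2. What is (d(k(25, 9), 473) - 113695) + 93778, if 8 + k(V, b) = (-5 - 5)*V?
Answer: 20789621703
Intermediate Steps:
k(V, b) = -8 - 10*V (k(V, b) = -8 + (-5 - 5)*V = -8 - 10*V)
d(Y, f) = 5*(f + (5 + Y)**2)**2 (d(Y, f) = 5*((Y + 5)**2 + f)**2 = 5*((5 + Y)**2 + f)**2 = 5*(f + (5 + Y)**2)**2)
(d(k(25, 9), 473) - 113695) + 93778 = (5*(473 + (5 + (-8 - 10*25))**2)**2 - 113695) + 93778 = (5*(473 + (5 + (-8 - 250))**2)**2 - 113695) + 93778 = (5*(473 + (5 - 258)**2)**2 - 113695) + 93778 = (5*(473 + (-253)**2)**2 - 113695) + 93778 = (5*(473 + 64009)**2 - 113695) + 93778 = (5*64482**2 - 113695) + 93778 = (5*4157928324 - 113695) + 93778 = (20789641620 - 113695) + 93778 = 20789527925 + 93778 = 20789621703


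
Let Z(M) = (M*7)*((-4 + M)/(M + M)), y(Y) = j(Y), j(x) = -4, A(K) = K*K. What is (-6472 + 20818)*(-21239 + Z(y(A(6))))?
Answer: -305096382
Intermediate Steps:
A(K) = K**2
y(Y) = -4
Z(M) = -14 + 7*M/2 (Z(M) = (7*M)*((-4 + M)/((2*M))) = (7*M)*((-4 + M)*(1/(2*M))) = (7*M)*((-4 + M)/(2*M)) = -14 + 7*M/2)
(-6472 + 20818)*(-21239 + Z(y(A(6)))) = (-6472 + 20818)*(-21239 + (-14 + (7/2)*(-4))) = 14346*(-21239 + (-14 - 14)) = 14346*(-21239 - 28) = 14346*(-21267) = -305096382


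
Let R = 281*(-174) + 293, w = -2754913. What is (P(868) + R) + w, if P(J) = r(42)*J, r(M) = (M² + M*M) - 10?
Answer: 250110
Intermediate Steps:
r(M) = -10 + 2*M² (r(M) = (M² + M²) - 10 = 2*M² - 10 = -10 + 2*M²)
R = -48601 (R = -48894 + 293 = -48601)
P(J) = 3518*J (P(J) = (-10 + 2*42²)*J = (-10 + 2*1764)*J = (-10 + 3528)*J = 3518*J)
(P(868) + R) + w = (3518*868 - 48601) - 2754913 = (3053624 - 48601) - 2754913 = 3005023 - 2754913 = 250110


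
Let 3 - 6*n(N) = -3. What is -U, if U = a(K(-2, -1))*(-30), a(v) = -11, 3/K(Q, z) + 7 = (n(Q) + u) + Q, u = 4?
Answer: -330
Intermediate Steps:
n(N) = 1 (n(N) = ½ - ⅙*(-3) = ½ + ½ = 1)
K(Q, z) = 3/(-2 + Q) (K(Q, z) = 3/(-7 + ((1 + 4) + Q)) = 3/(-7 + (5 + Q)) = 3/(-2 + Q))
U = 330 (U = -11*(-30) = 330)
-U = -1*330 = -330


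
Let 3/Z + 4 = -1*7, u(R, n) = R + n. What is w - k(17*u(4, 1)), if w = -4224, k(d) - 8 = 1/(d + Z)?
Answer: -3944235/932 ≈ -4232.0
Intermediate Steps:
Z = -3/11 (Z = 3/(-4 - 1*7) = 3/(-4 - 7) = 3/(-11) = 3*(-1/11) = -3/11 ≈ -0.27273)
k(d) = 8 + 1/(-3/11 + d) (k(d) = 8 + 1/(d - 3/11) = 8 + 1/(-3/11 + d))
w - k(17*u(4, 1)) = -4224 - (-13 + 88*(17*(4 + 1)))/(-3 + 11*(17*(4 + 1))) = -4224 - (-13 + 88*(17*5))/(-3 + 11*(17*5)) = -4224 - (-13 + 88*85)/(-3 + 11*85) = -4224 - (-13 + 7480)/(-3 + 935) = -4224 - 7467/932 = -3944235/932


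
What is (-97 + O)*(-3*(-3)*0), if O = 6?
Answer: 0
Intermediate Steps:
(-97 + O)*(-3*(-3)*0) = (-97 + 6)*(-3*(-3)*0) = -819*0 = -91*0 = 0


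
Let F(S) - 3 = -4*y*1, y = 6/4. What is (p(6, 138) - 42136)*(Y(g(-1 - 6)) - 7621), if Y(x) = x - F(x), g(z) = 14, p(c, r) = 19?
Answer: 320257668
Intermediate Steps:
y = 3/2 (y = 6*(¼) = 3/2 ≈ 1.5000)
F(S) = -3 (F(S) = 3 - 4*3/2*1 = 3 - 6*1 = 3 - 6 = -3)
Y(x) = 3 + x (Y(x) = x - 1*(-3) = x + 3 = 3 + x)
(p(6, 138) - 42136)*(Y(g(-1 - 6)) - 7621) = (19 - 42136)*((3 + 14) - 7621) = -42117*(17 - 7621) = -42117*(-7604) = 320257668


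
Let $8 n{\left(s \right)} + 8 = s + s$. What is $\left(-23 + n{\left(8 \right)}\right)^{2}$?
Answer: $484$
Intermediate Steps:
$n{\left(s \right)} = -1 + \frac{s}{4}$ ($n{\left(s \right)} = -1 + \frac{s + s}{8} = -1 + \frac{2 s}{8} = -1 + \frac{s}{4}$)
$\left(-23 + n{\left(8 \right)}\right)^{2} = \left(-23 + \left(-1 + \frac{1}{4} \cdot 8\right)\right)^{2} = \left(-23 + \left(-1 + 2\right)\right)^{2} = \left(-23 + 1\right)^{2} = \left(-22\right)^{2} = 484$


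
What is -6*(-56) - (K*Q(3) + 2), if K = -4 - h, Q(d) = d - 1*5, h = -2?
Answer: 330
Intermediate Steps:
Q(d) = -5 + d (Q(d) = d - 5 = -5 + d)
K = -2 (K = -4 - 1*(-2) = -4 + 2 = -2)
-6*(-56) - (K*Q(3) + 2) = -6*(-56) - (-2*(-5 + 3) + 2) = 336 - (-2*(-2) + 2) = 336 - (4 + 2) = 336 - 1*6 = 336 - 6 = 330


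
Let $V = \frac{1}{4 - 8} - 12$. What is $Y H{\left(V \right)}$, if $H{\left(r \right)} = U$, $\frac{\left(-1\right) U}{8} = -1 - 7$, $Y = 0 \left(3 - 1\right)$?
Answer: $0$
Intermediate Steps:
$Y = 0$ ($Y = 0 \cdot 2 = 0$)
$V = - \frac{49}{4}$ ($V = \frac{1}{-4} - 12 = - \frac{1}{4} - 12 = - \frac{49}{4} \approx -12.25$)
$U = 64$ ($U = - 8 \left(-1 - 7\right) = \left(-8\right) \left(-8\right) = 64$)
$H{\left(r \right)} = 64$
$Y H{\left(V \right)} = 0 \cdot 64 = 0$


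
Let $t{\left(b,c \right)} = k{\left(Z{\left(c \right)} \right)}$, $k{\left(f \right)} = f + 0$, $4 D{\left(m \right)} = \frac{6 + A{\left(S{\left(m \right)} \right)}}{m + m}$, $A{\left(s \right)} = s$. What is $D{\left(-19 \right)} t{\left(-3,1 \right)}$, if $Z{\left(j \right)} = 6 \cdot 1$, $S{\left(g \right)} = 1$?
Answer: $- \frac{21}{76} \approx -0.27632$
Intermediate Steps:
$Z{\left(j \right)} = 6$
$D{\left(m \right)} = \frac{7}{8 m}$ ($D{\left(m \right)} = \frac{\left(6 + 1\right) \frac{1}{m + m}}{4} = \frac{7 \frac{1}{2 m}}{4} = \frac{\frac{7}{2} \frac{1}{m}}{4} = \frac{7}{8 m}$)
$k{\left(f \right)} = f$
$t{\left(b,c \right)} = 6$
$D{\left(-19 \right)} t{\left(-3,1 \right)} = \frac{7}{8 \left(-19\right)} 6 = \frac{7}{8} \left(- \frac{1}{19}\right) 6 = \left(- \frac{7}{152}\right) 6 = - \frac{21}{76}$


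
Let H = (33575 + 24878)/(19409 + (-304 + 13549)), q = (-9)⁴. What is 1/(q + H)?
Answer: 32654/214301347 ≈ 0.00015237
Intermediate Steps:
q = 6561
H = 58453/32654 (H = 58453/(19409 + 13245) = 58453/32654 ≈ 1.7901)
1/(q + H) = 1/(6561 + 58453/32654) = 1/(214301347/32654) = 32654/214301347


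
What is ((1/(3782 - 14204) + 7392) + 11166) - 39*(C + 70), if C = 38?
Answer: 149514011/10422 ≈ 14346.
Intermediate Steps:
((1/(3782 - 14204) + 7392) + 11166) - 39*(C + 70) = ((1/(3782 - 14204) + 7392) + 11166) - 39*(38 + 70) = ((1/(-10422) + 7392) + 11166) - 39*108 = ((-1/10422 + 7392) + 11166) - 1*4212 = (77039423/10422 + 11166) - 4212 = 193411475/10422 - 4212 = 149514011/10422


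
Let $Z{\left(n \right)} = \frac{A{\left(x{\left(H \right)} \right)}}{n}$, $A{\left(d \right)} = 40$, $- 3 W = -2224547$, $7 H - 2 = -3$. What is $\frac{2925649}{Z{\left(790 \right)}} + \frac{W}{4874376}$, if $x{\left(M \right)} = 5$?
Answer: $\frac{64995943344113}{1124856} \approx 5.7782 \cdot 10^{7}$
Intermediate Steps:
$H = - \frac{1}{7}$ ($H = \frac{2}{7} + \frac{1}{7} \left(-3\right) = \frac{2}{7} - \frac{3}{7} = - \frac{1}{7} \approx -0.14286$)
$W = \frac{2224547}{3}$ ($W = \left(- \frac{1}{3}\right) \left(-2224547\right) = \frac{2224547}{3} \approx 7.4152 \cdot 10^{5}$)
$Z{\left(n \right)} = \frac{40}{n}$
$\frac{2925649}{Z{\left(790 \right)}} + \frac{W}{4874376} = \frac{2925649}{40 \cdot \frac{1}{790}} + \frac{2224547}{3 \cdot 4874376} = \frac{2925649}{40 \cdot \frac{1}{790}} + \frac{2224547}{3} \cdot \frac{1}{4874376} = \frac{2925649}{\frac{4}{79}} + \frac{171119}{1124856} = 2925649 \cdot \frac{79}{4} + \frac{171119}{1124856} = \frac{231126271}{4} + \frac{171119}{1124856} = \frac{64995943344113}{1124856}$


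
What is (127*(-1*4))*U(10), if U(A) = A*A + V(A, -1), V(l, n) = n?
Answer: -50292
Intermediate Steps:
U(A) = -1 + A² (U(A) = A*A - 1 = A² - 1 = -1 + A²)
(127*(-1*4))*U(10) = (127*(-1*4))*(-1 + 10²) = (127*(-4))*(-1 + 100) = -508*99 = -50292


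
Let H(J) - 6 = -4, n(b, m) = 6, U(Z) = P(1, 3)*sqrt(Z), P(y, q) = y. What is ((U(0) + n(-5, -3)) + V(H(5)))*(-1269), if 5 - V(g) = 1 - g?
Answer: -15228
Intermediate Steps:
U(Z) = sqrt(Z) (U(Z) = 1*sqrt(Z) = sqrt(Z))
H(J) = 2 (H(J) = 6 - 4 = 2)
V(g) = 4 + g (V(g) = 5 - (1 - g) = 5 + (-1 + g) = 4 + g)
((U(0) + n(-5, -3)) + V(H(5)))*(-1269) = ((sqrt(0) + 6) + (4 + 2))*(-1269) = ((0 + 6) + 6)*(-1269) = (6 + 6)*(-1269) = 12*(-1269) = -15228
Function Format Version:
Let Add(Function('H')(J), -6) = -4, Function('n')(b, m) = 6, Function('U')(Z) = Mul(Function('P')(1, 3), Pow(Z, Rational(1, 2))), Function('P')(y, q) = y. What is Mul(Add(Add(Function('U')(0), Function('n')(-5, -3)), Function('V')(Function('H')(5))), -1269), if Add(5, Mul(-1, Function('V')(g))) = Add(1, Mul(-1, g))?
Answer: -15228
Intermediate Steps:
Function('U')(Z) = Pow(Z, Rational(1, 2)) (Function('U')(Z) = Mul(1, Pow(Z, Rational(1, 2))) = Pow(Z, Rational(1, 2)))
Function('H')(J) = 2 (Function('H')(J) = Add(6, -4) = 2)
Function('V')(g) = Add(4, g) (Function('V')(g) = Add(5, Mul(-1, Add(1, Mul(-1, g)))) = Add(5, Add(-1, g)) = Add(4, g))
Mul(Add(Add(Function('U')(0), Function('n')(-5, -3)), Function('V')(Function('H')(5))), -1269) = Mul(Add(Add(Pow(0, Rational(1, 2)), 6), Add(4, 2)), -1269) = Mul(Add(Add(0, 6), 6), -1269) = Mul(Add(6, 6), -1269) = Mul(12, -1269) = -15228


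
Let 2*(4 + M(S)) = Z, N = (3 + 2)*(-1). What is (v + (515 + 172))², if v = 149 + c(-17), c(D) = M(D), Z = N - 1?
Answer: 687241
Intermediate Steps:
N = -5 (N = 5*(-1) = -5)
Z = -6 (Z = -5 - 1 = -6)
M(S) = -7 (M(S) = -4 + (½)*(-6) = -4 - 3 = -7)
c(D) = -7
v = 142 (v = 149 - 7 = 142)
(v + (515 + 172))² = (142 + (515 + 172))² = (142 + 687)² = 829² = 687241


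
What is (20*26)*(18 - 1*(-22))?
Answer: 20800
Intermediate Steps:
(20*26)*(18 - 1*(-22)) = 520*(18 + 22) = 520*40 = 20800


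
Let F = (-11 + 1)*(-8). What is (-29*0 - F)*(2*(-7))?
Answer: 1120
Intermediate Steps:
F = 80 (F = -10*(-8) = 80)
(-29*0 - F)*(2*(-7)) = (-29*0 - 1*80)*(2*(-7)) = (0 - 80)*(-14) = -80*(-14) = 1120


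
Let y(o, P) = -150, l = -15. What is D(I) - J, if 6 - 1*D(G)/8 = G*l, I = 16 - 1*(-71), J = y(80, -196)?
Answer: 10638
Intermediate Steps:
J = -150
I = 87 (I = 16 + 71 = 87)
D(G) = 48 + 120*G (D(G) = 48 - 8*G*(-15) = 48 - (-120)*G = 48 + 120*G)
D(I) - J = (48 + 120*87) - 1*(-150) = (48 + 10440) + 150 = 10488 + 150 = 10638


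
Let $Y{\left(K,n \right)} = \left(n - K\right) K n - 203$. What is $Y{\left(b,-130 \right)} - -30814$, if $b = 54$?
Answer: $1322291$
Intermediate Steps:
$Y{\left(K,n \right)} = -203 + K n \left(n - K\right)$ ($Y{\left(K,n \right)} = K \left(n - K\right) n - 203 = K n \left(n - K\right) - 203 = -203 + K n \left(n - K\right)$)
$Y{\left(b,-130 \right)} - -30814 = \left(-203 + 54 \left(-130\right)^{2} - - 130 \cdot 54^{2}\right) - -30814 = \left(-203 + 54 \cdot 16900 - \left(-130\right) 2916\right) + 30814 = \left(-203 + 912600 + 379080\right) + 30814 = 1291477 + 30814 = 1322291$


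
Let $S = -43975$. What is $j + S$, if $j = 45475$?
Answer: $1500$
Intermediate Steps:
$j + S = 45475 - 43975 = 1500$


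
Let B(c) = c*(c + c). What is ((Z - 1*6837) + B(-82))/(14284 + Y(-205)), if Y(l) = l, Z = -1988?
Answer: 1541/4693 ≈ 0.32836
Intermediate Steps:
B(c) = 2*c**2 (B(c) = c*(2*c) = 2*c**2)
((Z - 1*6837) + B(-82))/(14284 + Y(-205)) = ((-1988 - 1*6837) + 2*(-82)**2)/(14284 - 205) = ((-1988 - 6837) + 2*6724)/14079 = (-8825 + 13448)*(1/14079) = 4623*(1/14079) = 1541/4693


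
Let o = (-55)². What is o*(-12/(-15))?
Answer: 2420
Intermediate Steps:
o = 3025
o*(-12/(-15)) = 3025*(-12/(-15)) = 3025*(-12*(-1/15)) = 3025*(⅘) = 2420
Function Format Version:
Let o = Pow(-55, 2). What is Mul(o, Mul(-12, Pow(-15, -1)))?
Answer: 2420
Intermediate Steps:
o = 3025
Mul(o, Mul(-12, Pow(-15, -1))) = Mul(3025, Mul(-12, Pow(-15, -1))) = Mul(3025, Mul(-12, Rational(-1, 15))) = Mul(3025, Rational(4, 5)) = 2420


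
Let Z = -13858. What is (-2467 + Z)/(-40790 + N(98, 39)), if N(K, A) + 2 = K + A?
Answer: 3265/8131 ≈ 0.40155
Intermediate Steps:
N(K, A) = -2 + A + K (N(K, A) = -2 + (K + A) = -2 + (A + K) = -2 + A + K)
(-2467 + Z)/(-40790 + N(98, 39)) = (-2467 - 13858)/(-40790 + (-2 + 39 + 98)) = -16325/(-40790 + 135) = -16325/(-40655) = -16325*(-1/40655) = 3265/8131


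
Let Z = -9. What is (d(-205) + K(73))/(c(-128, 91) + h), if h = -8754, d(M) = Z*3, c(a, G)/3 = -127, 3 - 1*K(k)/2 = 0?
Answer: 1/435 ≈ 0.0022989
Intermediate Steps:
K(k) = 6 (K(k) = 6 - 2*0 = 6 + 0 = 6)
c(a, G) = -381 (c(a, G) = 3*(-127) = -381)
d(M) = -27 (d(M) = -9*3 = -27)
(d(-205) + K(73))/(c(-128, 91) + h) = (-27 + 6)/(-381 - 8754) = -21/(-9135) = -21*(-1/9135) = 1/435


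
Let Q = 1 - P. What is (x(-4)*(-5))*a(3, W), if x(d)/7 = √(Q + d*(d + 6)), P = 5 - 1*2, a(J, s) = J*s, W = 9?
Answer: -945*I*√10 ≈ -2988.4*I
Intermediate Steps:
P = 3 (P = 5 - 2 = 3)
Q = -2 (Q = 1 - 1*3 = 1 - 3 = -2)
x(d) = 7*√(-2 + d*(6 + d)) (x(d) = 7*√(-2 + d*(d + 6)) = 7*√(-2 + d*(6 + d)))
(x(-4)*(-5))*a(3, W) = ((7*√(-2 + (-4)² + 6*(-4)))*(-5))*(3*9) = ((7*√(-2 + 16 - 24))*(-5))*27 = ((7*√(-10))*(-5))*27 = ((7*(I*√10))*(-5))*27 = ((7*I*√10)*(-5))*27 = -35*I*√10*27 = -945*I*√10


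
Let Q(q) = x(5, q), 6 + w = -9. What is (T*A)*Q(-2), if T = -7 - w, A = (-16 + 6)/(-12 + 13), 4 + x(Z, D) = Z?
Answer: -80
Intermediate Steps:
w = -15 (w = -6 - 9 = -15)
x(Z, D) = -4 + Z
A = -10 (A = -10/1 = -10*1 = -10)
Q(q) = 1 (Q(q) = -4 + 5 = 1)
T = 8 (T = -7 - 1*(-15) = -7 + 15 = 8)
(T*A)*Q(-2) = (8*(-10))*1 = -80*1 = -80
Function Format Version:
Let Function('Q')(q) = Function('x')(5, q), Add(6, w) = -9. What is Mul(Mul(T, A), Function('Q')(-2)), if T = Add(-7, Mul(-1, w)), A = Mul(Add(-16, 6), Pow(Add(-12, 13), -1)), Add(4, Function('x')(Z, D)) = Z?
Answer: -80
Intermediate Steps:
w = -15 (w = Add(-6, -9) = -15)
Function('x')(Z, D) = Add(-4, Z)
A = -10 (A = Mul(-10, Pow(1, -1)) = Mul(-10, 1) = -10)
Function('Q')(q) = 1 (Function('Q')(q) = Add(-4, 5) = 1)
T = 8 (T = Add(-7, Mul(-1, -15)) = Add(-7, 15) = 8)
Mul(Mul(T, A), Function('Q')(-2)) = Mul(Mul(8, -10), 1) = Mul(-80, 1) = -80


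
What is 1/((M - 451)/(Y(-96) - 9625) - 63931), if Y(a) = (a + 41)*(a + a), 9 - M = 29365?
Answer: -935/59805292 ≈ -1.5634e-5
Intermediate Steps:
M = -29356 (M = 9 - 1*29365 = 9 - 29365 = -29356)
Y(a) = 2*a*(41 + a) (Y(a) = (41 + a)*(2*a) = 2*a*(41 + a))
1/((M - 451)/(Y(-96) - 9625) - 63931) = 1/((-29356 - 451)/(2*(-96)*(41 - 96) - 9625) - 63931) = 1/(-29807/(2*(-96)*(-55) - 9625) - 63931) = 1/(-29807/(10560 - 9625) - 63931) = 1/(-29807/935 - 63931) = 1/(-59805292/935) = -935/59805292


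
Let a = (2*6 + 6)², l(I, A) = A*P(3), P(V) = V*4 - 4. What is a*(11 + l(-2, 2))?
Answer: 8748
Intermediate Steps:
P(V) = -4 + 4*V (P(V) = 4*V - 4 = -4 + 4*V)
l(I, A) = 8*A (l(I, A) = A*(-4 + 4*3) = A*(-4 + 12) = A*8 = 8*A)
a = 324 (a = (12 + 6)² = 18² = 324)
a*(11 + l(-2, 2)) = 324*(11 + 8*2) = 324*(11 + 16) = 324*27 = 8748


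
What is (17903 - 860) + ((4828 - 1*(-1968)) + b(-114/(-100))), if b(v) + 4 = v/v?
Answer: 23836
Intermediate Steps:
b(v) = -3 (b(v) = -4 + v/v = -4 + 1 = -3)
(17903 - 860) + ((4828 - 1*(-1968)) + b(-114/(-100))) = (17903 - 860) + ((4828 - 1*(-1968)) - 3) = 17043 + ((4828 + 1968) - 3) = 17043 + (6796 - 3) = 17043 + 6793 = 23836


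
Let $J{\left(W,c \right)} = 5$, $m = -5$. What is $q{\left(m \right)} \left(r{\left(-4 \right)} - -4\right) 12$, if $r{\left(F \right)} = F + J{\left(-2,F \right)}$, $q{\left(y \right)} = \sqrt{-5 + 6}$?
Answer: $60$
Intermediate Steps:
$q{\left(y \right)} = 1$ ($q{\left(y \right)} = \sqrt{1} = 1$)
$r{\left(F \right)} = 5 + F$ ($r{\left(F \right)} = F + 5 = 5 + F$)
$q{\left(m \right)} \left(r{\left(-4 \right)} - -4\right) 12 = 1 \left(\left(5 - 4\right) - -4\right) 12 = 1 \left(1 + 4\right) 12 = 1 \cdot 5 \cdot 12 = 5 \cdot 12 = 60$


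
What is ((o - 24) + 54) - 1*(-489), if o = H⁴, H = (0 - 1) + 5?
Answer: 775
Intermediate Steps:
H = 4 (H = -1 + 5 = 4)
o = 256 (o = 4⁴ = 256)
((o - 24) + 54) - 1*(-489) = ((256 - 24) + 54) - 1*(-489) = (232 + 54) + 489 = 286 + 489 = 775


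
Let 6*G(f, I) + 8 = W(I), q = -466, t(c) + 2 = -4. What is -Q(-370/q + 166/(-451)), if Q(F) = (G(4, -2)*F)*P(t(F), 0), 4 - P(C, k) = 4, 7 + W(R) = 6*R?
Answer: 0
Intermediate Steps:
t(c) = -6 (t(c) = -2 - 4 = -6)
W(R) = -7 + 6*R
G(f, I) = -5/2 + I (G(f, I) = -4/3 + (-7 + 6*I)/6 = -4/3 + (-7/6 + I) = -5/2 + I)
P(C, k) = 0 (P(C, k) = 4 - 1*4 = 4 - 4 = 0)
Q(F) = 0 (Q(F) = ((-5/2 - 2)*F)*0 = -9*F/2*0 = 0)
-Q(-370/q + 166/(-451)) = -1*0 = 0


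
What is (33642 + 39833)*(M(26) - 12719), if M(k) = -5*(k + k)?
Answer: -953632025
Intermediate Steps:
M(k) = -10*k
(33642 + 39833)*(M(26) - 12719) = (33642 + 39833)*(-10*26 - 12719) = 73475*(-260 - 12719) = 73475*(-12979) = -953632025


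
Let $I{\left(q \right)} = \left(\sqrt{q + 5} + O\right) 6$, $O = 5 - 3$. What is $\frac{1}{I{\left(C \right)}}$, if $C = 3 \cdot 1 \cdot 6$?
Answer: $- \frac{1}{57} + \frac{\sqrt{23}}{114} \approx 0.024525$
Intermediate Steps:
$O = 2$
$C = 18$ ($C = 3 \cdot 6 = 18$)
$I{\left(q \right)} = 12 + 6 \sqrt{5 + q}$ ($I{\left(q \right)} = \left(\sqrt{q + 5} + 2\right) 6 = \left(\sqrt{5 + q} + 2\right) 6 = \left(2 + \sqrt{5 + q}\right) 6 = 12 + 6 \sqrt{5 + q}$)
$\frac{1}{I{\left(C \right)}} = \frac{1}{12 + 6 \sqrt{5 + 18}} = \frac{1}{12 + 6 \sqrt{23}}$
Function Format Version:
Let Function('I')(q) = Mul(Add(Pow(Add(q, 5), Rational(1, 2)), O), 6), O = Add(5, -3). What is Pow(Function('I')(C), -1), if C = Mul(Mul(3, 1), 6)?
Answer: Add(Rational(-1, 57), Mul(Rational(1, 114), Pow(23, Rational(1, 2)))) ≈ 0.024525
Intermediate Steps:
O = 2
C = 18 (C = Mul(3, 6) = 18)
Function('I')(q) = Add(12, Mul(6, Pow(Add(5, q), Rational(1, 2)))) (Function('I')(q) = Mul(Add(Pow(Add(q, 5), Rational(1, 2)), 2), 6) = Mul(Add(Pow(Add(5, q), Rational(1, 2)), 2), 6) = Mul(Add(2, Pow(Add(5, q), Rational(1, 2))), 6) = Add(12, Mul(6, Pow(Add(5, q), Rational(1, 2)))))
Pow(Function('I')(C), -1) = Pow(Add(12, Mul(6, Pow(Add(5, 18), Rational(1, 2)))), -1) = Pow(Add(12, Mul(6, Pow(23, Rational(1, 2)))), -1)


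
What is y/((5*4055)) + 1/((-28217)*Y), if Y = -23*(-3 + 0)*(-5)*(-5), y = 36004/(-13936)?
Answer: -17527529497/137530473471300 ≈ -0.00012744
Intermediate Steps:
y = -9001/3484 (y = 36004*(-1/13936) = -9001/3484 ≈ -2.5835)
Y = 1725 (Y = -(-69)*(-5)*(-5) = -23*15*(-5) = -345*(-5) = 1725)
y/((5*4055)) + 1/((-28217)*Y) = -9001/(3484*(5*4055)) + 1/(-28217*1725) = -9001/3484/20275 - 1/28217*1/1725 = -9001/3484*1/20275 - 1/48674325 = -9001/70638100 - 1/48674325 = -17527529497/137530473471300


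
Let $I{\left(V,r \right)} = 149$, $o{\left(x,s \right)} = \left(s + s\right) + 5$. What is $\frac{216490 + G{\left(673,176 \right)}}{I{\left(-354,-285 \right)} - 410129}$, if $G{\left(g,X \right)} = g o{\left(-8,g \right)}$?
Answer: $- \frac{1125713}{409980} \approx -2.7458$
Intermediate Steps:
$o{\left(x,s \right)} = 5 + 2 s$ ($o{\left(x,s \right)} = 2 s + 5 = 5 + 2 s$)
$G{\left(g,X \right)} = g \left(5 + 2 g\right)$
$\frac{216490 + G{\left(673,176 \right)}}{I{\left(-354,-285 \right)} - 410129} = \frac{216490 + 673 \left(5 + 2 \cdot 673\right)}{149 - 410129} = \frac{216490 + 673 \left(5 + 1346\right)}{-409980} = \left(216490 + 673 \cdot 1351\right) \left(- \frac{1}{409980}\right) = \left(216490 + 909223\right) \left(- \frac{1}{409980}\right) = 1125713 \left(- \frac{1}{409980}\right) = - \frac{1125713}{409980}$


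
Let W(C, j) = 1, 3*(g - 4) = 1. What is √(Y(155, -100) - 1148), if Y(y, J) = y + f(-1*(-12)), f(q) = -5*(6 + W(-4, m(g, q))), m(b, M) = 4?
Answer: 2*I*√257 ≈ 32.062*I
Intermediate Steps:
g = 13/3 (g = 4 + (⅓)*1 = 4 + ⅓ = 13/3 ≈ 4.3333)
f(q) = -35 (f(q) = -5*(6 + 1) = -5*7 = -35)
Y(y, J) = -35 + y (Y(y, J) = y - 35 = -35 + y)
√(Y(155, -100) - 1148) = √((-35 + 155) - 1148) = √(120 - 1148) = √(-1028) = 2*I*√257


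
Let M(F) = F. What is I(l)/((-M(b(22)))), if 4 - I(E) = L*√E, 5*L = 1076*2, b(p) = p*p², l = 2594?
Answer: -1/2662 + 269*√2594/6655 ≈ 2.0583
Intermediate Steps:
b(p) = p³
L = 2152/5 (L = (1076*2)/5 = (⅕)*2152 = 2152/5 ≈ 430.40)
I(E) = 4 - 2152*√E/5
I(l)/((-M(b(22)))) = (4 - 2152*√2594/5)/((-1*22³)) = (4 - 2152*√2594/5)/((-1*10648)) = (4 - 2152*√2594/5)/(-10648) = (4 - 2152*√2594/5)*(-1/10648) = -1/2662 + 269*√2594/6655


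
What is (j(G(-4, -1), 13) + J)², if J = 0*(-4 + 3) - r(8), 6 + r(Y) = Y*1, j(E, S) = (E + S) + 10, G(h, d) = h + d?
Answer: 256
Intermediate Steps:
G(h, d) = d + h
j(E, S) = 10 + E + S
r(Y) = -6 + Y (r(Y) = -6 + Y*1 = -6 + Y)
J = -2 (J = 0*(-4 + 3) - (-6 + 8) = 0*(-1) - 1*2 = 0 - 2 = -2)
(j(G(-4, -1), 13) + J)² = ((10 + (-1 - 4) + 13) - 2)² = ((10 - 5 + 13) - 2)² = (18 - 2)² = 16² = 256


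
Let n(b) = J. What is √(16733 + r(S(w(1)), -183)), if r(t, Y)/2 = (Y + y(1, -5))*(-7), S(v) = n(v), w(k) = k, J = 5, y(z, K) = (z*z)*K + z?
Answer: √19351 ≈ 139.11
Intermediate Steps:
y(z, K) = z + K*z² (y(z, K) = z²*K + z = K*z² + z = z + K*z²)
n(b) = 5
S(v) = 5
r(t, Y) = 56 - 14*Y (r(t, Y) = 2*((Y + 1*(1 - 5*1))*(-7)) = 2*((Y + 1*(1 - 5))*(-7)) = 2*((Y + 1*(-4))*(-7)) = 2*((Y - 4)*(-7)) = 2*((-4 + Y)*(-7)) = 2*(28 - 7*Y) = 56 - 14*Y)
√(16733 + r(S(w(1)), -183)) = √(16733 + (56 - 14*(-183))) = √(16733 + (56 + 2562)) = √(16733 + 2618) = √19351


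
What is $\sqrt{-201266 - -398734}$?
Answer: $2 \sqrt{49367} \approx 444.37$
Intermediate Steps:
$\sqrt{-201266 - -398734} = \sqrt{-201266 + 398734} = \sqrt{197468} = 2 \sqrt{49367}$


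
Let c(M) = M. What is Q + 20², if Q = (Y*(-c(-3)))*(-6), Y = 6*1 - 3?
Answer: 346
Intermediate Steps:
Y = 3 (Y = 6 - 3 = 3)
Q = -54 (Q = (3*(-1*(-3)))*(-6) = (3*3)*(-6) = 9*(-6) = -54)
Q + 20² = -54 + 20² = -54 + 400 = 346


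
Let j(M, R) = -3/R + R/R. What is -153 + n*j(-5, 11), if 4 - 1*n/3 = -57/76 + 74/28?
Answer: -11427/77 ≈ -148.40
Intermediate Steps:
n = 177/28 (n = 12 - 3*(-57/76 + 74/28) = 12 - 3*(-57*1/76 + 74*(1/28)) = 12 - 3*(-3/4 + 37/14) = 12 - 3*53/28 = 12 - 159/28 = 177/28 ≈ 6.3214)
j(M, R) = 1 - 3/R (j(M, R) = -3/R + 1 = 1 - 3/R)
-153 + n*j(-5, 11) = -153 + 177*((-3 + 11)/11)/28 = -153 + 177*((1/11)*8)/28 = -153 + (177/28)*(8/11) = -153 + 354/77 = -11427/77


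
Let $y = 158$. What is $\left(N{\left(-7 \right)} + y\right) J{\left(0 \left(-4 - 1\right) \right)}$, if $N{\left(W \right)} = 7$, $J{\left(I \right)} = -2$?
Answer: $-330$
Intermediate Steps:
$\left(N{\left(-7 \right)} + y\right) J{\left(0 \left(-4 - 1\right) \right)} = \left(7 + 158\right) \left(-2\right) = 165 \left(-2\right) = -330$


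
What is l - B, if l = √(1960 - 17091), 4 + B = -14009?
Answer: 14013 + I*√15131 ≈ 14013.0 + 123.01*I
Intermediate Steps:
B = -14013 (B = -4 - 14009 = -14013)
l = I*√15131 (l = √(-15131) = I*√15131 ≈ 123.01*I)
l - B = I*√15131 - 1*(-14013) = I*√15131 + 14013 = 14013 + I*√15131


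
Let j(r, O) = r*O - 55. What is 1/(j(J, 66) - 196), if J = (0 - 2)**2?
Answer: 1/13 ≈ 0.076923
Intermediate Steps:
J = 4 (J = (-2)**2 = 4)
j(r, O) = -55 + O*r (j(r, O) = O*r - 55 = -55 + O*r)
1/(j(J, 66) - 196) = 1/((-55 + 66*4) - 196) = 1/((-55 + 264) - 196) = 1/(209 - 196) = 1/13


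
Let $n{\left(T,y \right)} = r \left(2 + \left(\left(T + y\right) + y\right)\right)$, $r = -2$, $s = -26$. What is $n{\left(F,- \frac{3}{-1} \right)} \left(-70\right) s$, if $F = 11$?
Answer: $-69160$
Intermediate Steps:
$n{\left(T,y \right)} = -4 - 4 y - 2 T$ ($n{\left(T,y \right)} = - 2 \left(2 + \left(\left(T + y\right) + y\right)\right) = - 2 \left(2 + \left(T + 2 y\right)\right) = - 2 \left(2 + T + 2 y\right) = -4 - 4 y - 2 T$)
$n{\left(F,- \frac{3}{-1} \right)} \left(-70\right) s = \left(-4 - 4 \left(- \frac{3}{-1}\right) - 22\right) \left(-70\right) \left(-26\right) = \left(-4 - 4 \left(\left(-3\right) \left(-1\right)\right) - 22\right) \left(-70\right) \left(-26\right) = \left(-4 - 12 - 22\right) \left(-70\right) \left(-26\right) = \left(-38\right) \left(-70\right) \left(-26\right) = 2660 \left(-26\right) = -69160$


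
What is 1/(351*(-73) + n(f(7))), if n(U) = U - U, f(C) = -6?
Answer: -1/25623 ≈ -3.9027e-5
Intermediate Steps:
n(U) = 0
1/(351*(-73) + n(f(7))) = 1/(351*(-73) + 0) = 1/(-25623 + 0) = 1/(-25623) = -1/25623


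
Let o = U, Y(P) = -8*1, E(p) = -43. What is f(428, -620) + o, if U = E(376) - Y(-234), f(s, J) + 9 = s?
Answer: 384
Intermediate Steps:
f(s, J) = -9 + s
Y(P) = -8
U = -35 (U = -43 - 1*(-8) = -43 + 8 = -35)
o = -35
f(428, -620) + o = (-9 + 428) - 35 = 419 - 35 = 384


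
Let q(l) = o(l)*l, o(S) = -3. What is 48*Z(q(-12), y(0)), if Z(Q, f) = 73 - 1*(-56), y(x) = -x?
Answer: 6192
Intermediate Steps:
q(l) = -3*l
Z(Q, f) = 129 (Z(Q, f) = 73 + 56 = 129)
48*Z(q(-12), y(0)) = 48*129 = 6192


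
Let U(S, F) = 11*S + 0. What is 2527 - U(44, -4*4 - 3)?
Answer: 2043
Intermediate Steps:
U(S, F) = 11*S
2527 - U(44, -4*4 - 3) = 2527 - 11*44 = 2527 - 1*484 = 2527 - 484 = 2043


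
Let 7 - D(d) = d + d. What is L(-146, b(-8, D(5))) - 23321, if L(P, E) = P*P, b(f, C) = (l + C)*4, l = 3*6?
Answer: -2005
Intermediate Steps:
l = 18
D(d) = 7 - 2*d (D(d) = 7 - (d + d) = 7 - 2*d)
b(f, C) = 72 + 4*C (b(f, C) = (18 + C)*4 = 72 + 4*C)
L(P, E) = P**2
L(-146, b(-8, D(5))) - 23321 = (-146)**2 - 23321 = 21316 - 23321 = -2005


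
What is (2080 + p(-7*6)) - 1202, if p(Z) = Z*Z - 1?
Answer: 2641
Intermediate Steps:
p(Z) = -1 + Z² (p(Z) = Z² - 1 = -1 + Z²)
(2080 + p(-7*6)) - 1202 = (2080 + (-1 + (-7*6)²)) - 1202 = (2080 + (-1 + (-42)²)) - 1202 = (2080 + (-1 + 1764)) - 1202 = (2080 + 1763) - 1202 = 3843 - 1202 = 2641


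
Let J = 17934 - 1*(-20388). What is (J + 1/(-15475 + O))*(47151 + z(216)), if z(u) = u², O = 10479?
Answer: 17959979688777/4996 ≈ 3.5949e+9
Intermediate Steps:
J = 38322 (J = 17934 + 20388 = 38322)
(J + 1/(-15475 + O))*(47151 + z(216)) = (38322 + 1/(-15475 + 10479))*(47151 + 216²) = (38322 + 1/(-4996))*(47151 + 46656) = (38322 - 1/4996)*93807 = (191456711/4996)*93807 = 17959979688777/4996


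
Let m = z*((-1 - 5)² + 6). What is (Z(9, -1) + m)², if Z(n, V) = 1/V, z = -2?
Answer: 7225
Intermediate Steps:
m = -84 (m = -2*((-1 - 5)² + 6) = -2*((-6)² + 6) = -2*(36 + 6) = -2*42 = -84)
(Z(9, -1) + m)² = (1/(-1) - 84)² = (-1 - 84)² = (-85)² = 7225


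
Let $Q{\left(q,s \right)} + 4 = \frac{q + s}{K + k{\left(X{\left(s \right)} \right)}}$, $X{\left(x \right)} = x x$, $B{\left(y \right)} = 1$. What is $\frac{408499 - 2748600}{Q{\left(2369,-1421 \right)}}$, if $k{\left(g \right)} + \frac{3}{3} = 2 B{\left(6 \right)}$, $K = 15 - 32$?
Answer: $\frac{9360404}{253} \approx 36998.0$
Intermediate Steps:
$K = -17$ ($K = 15 - 32 = -17$)
$X{\left(x \right)} = x^{2}$
$k{\left(g \right)} = 1$ ($k{\left(g \right)} = -1 + 2 \cdot 1 = -1 + 2 = 1$)
$Q{\left(q,s \right)} = -4 - \frac{q}{16} - \frac{s}{16}$ ($Q{\left(q,s \right)} = -4 + \frac{q + s}{-17 + 1} = -4 + \frac{q + s}{-16} = -4 + \left(q + s\right) \left(- \frac{1}{16}\right) = -4 - \left(\frac{q}{16} + \frac{s}{16}\right) = -4 - \frac{q}{16} - \frac{s}{16}$)
$\frac{408499 - 2748600}{Q{\left(2369,-1421 \right)}} = \frac{408499 - 2748600}{-4 - \frac{2369}{16} - - \frac{1421}{16}} = \frac{408499 - 2748600}{-4 - \frac{2369}{16} + \frac{1421}{16}} = - \frac{2340101}{- \frac{253}{4}} = \left(-2340101\right) \left(- \frac{4}{253}\right) = \frac{9360404}{253}$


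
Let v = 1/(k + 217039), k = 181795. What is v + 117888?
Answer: 47017742593/398834 ≈ 1.1789e+5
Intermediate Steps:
v = 1/398834 (v = 1/(181795 + 217039) = 1/398834 ≈ 2.5073e-6)
v + 117888 = 1/398834 + 117888 = 47017742593/398834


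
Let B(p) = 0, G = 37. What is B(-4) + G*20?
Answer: 740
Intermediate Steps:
B(-4) + G*20 = 0 + 37*20 = 0 + 740 = 740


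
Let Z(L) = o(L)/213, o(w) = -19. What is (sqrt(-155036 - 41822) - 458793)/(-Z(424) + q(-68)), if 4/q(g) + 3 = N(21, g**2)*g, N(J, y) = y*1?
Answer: -30727502891415/5973413 + 66974655*I*sqrt(196858)/5973413 ≈ -5.144e+6 + 4974.7*I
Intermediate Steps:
N(J, y) = y
Z(L) = -19/213
q(g) = 4/(-3 + g**3) (q(g) = 4/(-3 + g**2*g) = 4/(-3 + g**3))
(sqrt(-155036 - 41822) - 458793)/(-Z(424) + q(-68)) = (sqrt(-155036 - 41822) - 458793)/(-1*(-19/213) + 4/(-3 + (-68)**3)) = (sqrt(-196858) - 458793)/(19/213 + 4/(-3 - 314432)) = (I*sqrt(196858) - 458793)/(19/213 + 4/(-314435)) = (-458793 + I*sqrt(196858))/(19/213 + 4*(-1/314435)) = (-458793 + I*sqrt(196858))/(19/213 - 4/314435) = (-458793 + I*sqrt(196858))/(5973413/66974655) = (-458793 + I*sqrt(196858))*(66974655/5973413) = -30727502891415/5973413 + 66974655*I*sqrt(196858)/5973413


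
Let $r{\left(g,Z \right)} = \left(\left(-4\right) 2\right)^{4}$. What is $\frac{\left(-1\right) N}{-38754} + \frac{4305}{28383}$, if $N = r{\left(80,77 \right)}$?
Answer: $\frac{47182123}{183325797} \approx 0.25737$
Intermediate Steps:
$r{\left(g,Z \right)} = 4096$ ($r{\left(g,Z \right)} = \left(-8\right)^{4} = 4096$)
$N = 4096$
$\frac{\left(-1\right) N}{-38754} + \frac{4305}{28383} = \frac{\left(-1\right) 4096}{-38754} + \frac{4305}{28383} = \left(-4096\right) \left(- \frac{1}{38754}\right) + 4305 \cdot \frac{1}{28383} = \frac{2048}{19377} + \frac{1435}{9461} = \frac{47182123}{183325797}$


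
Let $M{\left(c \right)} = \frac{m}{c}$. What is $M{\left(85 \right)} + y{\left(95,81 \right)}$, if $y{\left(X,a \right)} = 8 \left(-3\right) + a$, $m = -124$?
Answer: $\frac{4721}{85} \approx 55.541$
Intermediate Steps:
$M{\left(c \right)} = - \frac{124}{c}$
$y{\left(X,a \right)} = -24 + a$
$M{\left(85 \right)} + y{\left(95,81 \right)} = - \frac{124}{85} + \left(-24 + 81\right) = \left(-124\right) \frac{1}{85} + 57 = - \frac{124}{85} + 57 = \frac{4721}{85}$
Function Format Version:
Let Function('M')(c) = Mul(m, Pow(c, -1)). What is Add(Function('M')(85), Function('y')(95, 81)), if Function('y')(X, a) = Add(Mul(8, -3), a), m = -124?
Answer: Rational(4721, 85) ≈ 55.541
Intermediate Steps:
Function('M')(c) = Mul(-124, Pow(c, -1))
Function('y')(X, a) = Add(-24, a)
Add(Function('M')(85), Function('y')(95, 81)) = Add(Mul(-124, Pow(85, -1)), Add(-24, 81)) = Add(Mul(-124, Rational(1, 85)), 57) = Add(Rational(-124, 85), 57) = Rational(4721, 85)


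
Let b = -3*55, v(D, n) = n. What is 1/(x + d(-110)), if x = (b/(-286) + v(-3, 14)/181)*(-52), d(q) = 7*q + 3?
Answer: -181/144985 ≈ -0.0012484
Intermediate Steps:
d(q) = 3 + 7*q
b = -165
x = -6158/181 (x = (-165/(-286) + 14/181)*(-52) = (-165*(-1/286) + 14*(1/181))*(-52) = (15/26 + 14/181)*(-52) = (3079/4706)*(-52) = -6158/181 ≈ -34.022)
1/(x + d(-110)) = 1/(-6158/181 + (3 + 7*(-110))) = 1/(-6158/181 + (3 - 770)) = 1/(-6158/181 - 767) = 1/(-144985/181) = -181/144985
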